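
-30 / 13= -2.31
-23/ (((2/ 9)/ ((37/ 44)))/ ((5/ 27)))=-4255/ 264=-16.12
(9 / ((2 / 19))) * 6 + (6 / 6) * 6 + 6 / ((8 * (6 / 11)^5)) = 5542043 / 10368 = 534.53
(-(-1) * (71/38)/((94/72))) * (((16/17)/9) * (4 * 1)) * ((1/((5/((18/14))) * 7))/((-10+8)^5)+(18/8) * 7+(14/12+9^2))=38473196/656355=58.62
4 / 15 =0.27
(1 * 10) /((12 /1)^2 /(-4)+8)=-5 /14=-0.36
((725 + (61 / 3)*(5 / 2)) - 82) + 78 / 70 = 145939 / 210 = 694.95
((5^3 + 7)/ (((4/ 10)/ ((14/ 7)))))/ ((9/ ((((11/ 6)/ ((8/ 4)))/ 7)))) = 605/ 63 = 9.60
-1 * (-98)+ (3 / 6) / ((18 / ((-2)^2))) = 883 / 9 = 98.11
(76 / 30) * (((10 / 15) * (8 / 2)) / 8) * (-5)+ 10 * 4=35.78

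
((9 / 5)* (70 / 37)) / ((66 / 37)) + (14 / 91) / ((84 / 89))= 12445 / 6006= 2.07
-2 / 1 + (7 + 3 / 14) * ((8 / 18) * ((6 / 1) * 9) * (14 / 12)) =200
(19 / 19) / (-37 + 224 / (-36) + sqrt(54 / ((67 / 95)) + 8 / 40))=-1172835 / 48609458 - 81 * sqrt(8615195) / 48609458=-0.03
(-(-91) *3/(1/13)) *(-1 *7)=-24843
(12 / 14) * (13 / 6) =13 / 7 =1.86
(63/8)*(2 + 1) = 189/8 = 23.62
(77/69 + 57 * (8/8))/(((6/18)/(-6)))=-24060/23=-1046.09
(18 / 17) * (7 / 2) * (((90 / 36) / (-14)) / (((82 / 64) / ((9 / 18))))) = -180 / 697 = -0.26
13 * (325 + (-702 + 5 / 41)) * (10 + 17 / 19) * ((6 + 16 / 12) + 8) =-637580424 / 779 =-818460.11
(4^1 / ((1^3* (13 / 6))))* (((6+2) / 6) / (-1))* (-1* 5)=160 / 13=12.31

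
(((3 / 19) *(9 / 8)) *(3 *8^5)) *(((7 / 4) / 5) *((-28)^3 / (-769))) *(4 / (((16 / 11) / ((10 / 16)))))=4381267968 / 14611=299860.92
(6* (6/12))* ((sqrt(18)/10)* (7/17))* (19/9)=133* sqrt(2)/170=1.11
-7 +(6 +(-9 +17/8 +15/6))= -43/8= -5.38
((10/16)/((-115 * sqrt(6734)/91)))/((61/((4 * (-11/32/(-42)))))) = -11 * sqrt(6734)/279073536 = -0.00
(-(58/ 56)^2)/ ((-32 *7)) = 841/ 175616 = 0.00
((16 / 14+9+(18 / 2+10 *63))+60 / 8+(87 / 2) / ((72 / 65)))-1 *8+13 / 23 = 5320565 / 7728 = 688.48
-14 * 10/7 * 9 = -180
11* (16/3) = 176/3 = 58.67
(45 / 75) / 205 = 3 / 1025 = 0.00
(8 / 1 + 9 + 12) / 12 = 29 / 12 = 2.42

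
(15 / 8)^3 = 3375 / 512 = 6.59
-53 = -53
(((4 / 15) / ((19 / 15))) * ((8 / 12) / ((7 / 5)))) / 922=20 / 183939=0.00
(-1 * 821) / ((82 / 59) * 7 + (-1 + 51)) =-48439 / 3524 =-13.75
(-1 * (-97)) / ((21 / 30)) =970 / 7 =138.57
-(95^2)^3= -735091890625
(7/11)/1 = 7/11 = 0.64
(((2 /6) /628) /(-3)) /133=-1 /751716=-0.00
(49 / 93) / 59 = 49 / 5487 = 0.01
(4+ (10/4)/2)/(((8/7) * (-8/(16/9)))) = -49/48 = -1.02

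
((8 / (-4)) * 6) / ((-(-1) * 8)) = -3 / 2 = -1.50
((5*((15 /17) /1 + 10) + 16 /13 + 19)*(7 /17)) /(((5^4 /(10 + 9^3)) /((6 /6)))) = 85333808 /2348125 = 36.34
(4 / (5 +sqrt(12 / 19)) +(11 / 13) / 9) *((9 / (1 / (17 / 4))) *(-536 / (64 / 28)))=-395086069 / 48152 +71757 *sqrt(57) / 463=-7034.88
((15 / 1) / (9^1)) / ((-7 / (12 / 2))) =-10 / 7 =-1.43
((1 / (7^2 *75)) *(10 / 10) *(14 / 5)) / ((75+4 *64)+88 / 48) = 4 / 1747375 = 0.00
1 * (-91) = -91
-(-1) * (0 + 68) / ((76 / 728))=12376 / 19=651.37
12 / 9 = 4 / 3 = 1.33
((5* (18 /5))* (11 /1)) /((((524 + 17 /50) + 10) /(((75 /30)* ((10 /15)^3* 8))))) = 176000 /80151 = 2.20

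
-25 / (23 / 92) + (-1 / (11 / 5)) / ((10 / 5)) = -2205 / 22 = -100.23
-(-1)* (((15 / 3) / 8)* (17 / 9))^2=1.39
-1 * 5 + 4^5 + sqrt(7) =sqrt(7) + 1019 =1021.65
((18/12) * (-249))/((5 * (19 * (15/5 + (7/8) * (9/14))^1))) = -1992/1805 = -1.10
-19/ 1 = -19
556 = 556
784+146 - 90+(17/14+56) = 12561/14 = 897.21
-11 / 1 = -11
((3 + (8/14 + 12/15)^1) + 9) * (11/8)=1287/70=18.39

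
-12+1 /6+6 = -35 /6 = -5.83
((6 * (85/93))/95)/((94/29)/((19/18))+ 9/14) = 13804/888057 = 0.02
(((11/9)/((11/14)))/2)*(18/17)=14/17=0.82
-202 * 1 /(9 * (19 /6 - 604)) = 404 /10815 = 0.04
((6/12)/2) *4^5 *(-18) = -4608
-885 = -885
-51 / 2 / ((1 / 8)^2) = -1632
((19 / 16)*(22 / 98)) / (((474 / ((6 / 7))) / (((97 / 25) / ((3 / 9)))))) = 60819 / 10838800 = 0.01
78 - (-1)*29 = 107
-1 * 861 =-861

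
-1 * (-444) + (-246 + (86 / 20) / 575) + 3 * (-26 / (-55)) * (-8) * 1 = 186.66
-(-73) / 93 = 73 / 93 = 0.78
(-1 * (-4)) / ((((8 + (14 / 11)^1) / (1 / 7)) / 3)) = 22 / 119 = 0.18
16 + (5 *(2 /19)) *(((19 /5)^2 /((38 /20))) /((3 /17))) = 116 /3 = 38.67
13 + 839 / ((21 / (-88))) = -73559 / 21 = -3502.81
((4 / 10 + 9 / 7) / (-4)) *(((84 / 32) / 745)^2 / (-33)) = 1239 / 7814752000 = 0.00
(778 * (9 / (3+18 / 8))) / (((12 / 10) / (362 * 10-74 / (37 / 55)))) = 27307800 / 7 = 3901114.29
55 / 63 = 0.87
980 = 980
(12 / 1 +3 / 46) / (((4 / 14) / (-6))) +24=-10551 / 46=-229.37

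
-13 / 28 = -0.46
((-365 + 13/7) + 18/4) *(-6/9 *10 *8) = 401680/21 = 19127.62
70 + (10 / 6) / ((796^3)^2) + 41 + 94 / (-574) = 24275228706175301346715 / 219018882070805139456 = 110.84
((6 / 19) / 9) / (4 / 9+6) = 3 / 551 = 0.01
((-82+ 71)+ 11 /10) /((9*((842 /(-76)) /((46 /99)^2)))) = 0.02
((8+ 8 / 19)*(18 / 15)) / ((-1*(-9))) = 64 / 57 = 1.12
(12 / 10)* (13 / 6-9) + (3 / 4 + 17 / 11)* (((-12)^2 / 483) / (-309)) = -7480953 / 912065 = -8.20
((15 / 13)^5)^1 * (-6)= -4556250 / 371293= -12.27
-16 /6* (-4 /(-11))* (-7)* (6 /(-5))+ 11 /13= -5219 /715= -7.30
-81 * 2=-162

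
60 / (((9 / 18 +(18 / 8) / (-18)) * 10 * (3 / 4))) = 64 / 3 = 21.33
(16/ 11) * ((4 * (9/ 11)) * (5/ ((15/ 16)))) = 3072/ 121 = 25.39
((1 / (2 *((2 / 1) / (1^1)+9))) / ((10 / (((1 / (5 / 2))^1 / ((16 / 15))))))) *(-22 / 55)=-3 / 4400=-0.00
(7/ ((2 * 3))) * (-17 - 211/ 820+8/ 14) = -95777/ 4920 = -19.47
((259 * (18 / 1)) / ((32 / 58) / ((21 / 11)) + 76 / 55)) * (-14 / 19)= -2055.98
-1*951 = -951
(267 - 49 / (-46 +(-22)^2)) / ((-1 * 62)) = -116897 / 27156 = -4.30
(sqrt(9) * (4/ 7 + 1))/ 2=33/ 14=2.36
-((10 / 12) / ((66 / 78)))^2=-4225 / 4356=-0.97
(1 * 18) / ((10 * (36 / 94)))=47 / 10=4.70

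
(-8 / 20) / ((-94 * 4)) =1 / 940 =0.00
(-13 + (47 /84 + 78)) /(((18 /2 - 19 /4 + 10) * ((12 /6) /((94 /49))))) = 258829 /58653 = 4.41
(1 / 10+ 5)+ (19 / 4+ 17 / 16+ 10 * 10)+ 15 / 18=26819 / 240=111.75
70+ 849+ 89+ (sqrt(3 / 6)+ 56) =sqrt(2) / 2+ 1064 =1064.71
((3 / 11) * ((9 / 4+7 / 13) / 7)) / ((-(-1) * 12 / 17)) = 2465 / 16016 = 0.15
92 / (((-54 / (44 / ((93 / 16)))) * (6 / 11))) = -178112 / 7533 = -23.64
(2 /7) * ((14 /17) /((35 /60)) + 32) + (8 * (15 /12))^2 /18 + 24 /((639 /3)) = 1156922 /76041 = 15.21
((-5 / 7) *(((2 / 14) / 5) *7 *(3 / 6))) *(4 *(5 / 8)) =-5 / 28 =-0.18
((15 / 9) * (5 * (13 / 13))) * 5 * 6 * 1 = 250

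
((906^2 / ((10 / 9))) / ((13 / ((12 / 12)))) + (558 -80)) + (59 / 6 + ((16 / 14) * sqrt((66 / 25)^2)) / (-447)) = 116569979077 / 2033850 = 57314.93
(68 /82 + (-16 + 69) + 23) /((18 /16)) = 2800 /41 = 68.29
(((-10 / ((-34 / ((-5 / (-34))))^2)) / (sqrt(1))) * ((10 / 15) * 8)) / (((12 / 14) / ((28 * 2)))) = -49000 / 751689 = -0.07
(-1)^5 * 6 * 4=-24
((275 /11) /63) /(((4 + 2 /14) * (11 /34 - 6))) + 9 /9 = 0.98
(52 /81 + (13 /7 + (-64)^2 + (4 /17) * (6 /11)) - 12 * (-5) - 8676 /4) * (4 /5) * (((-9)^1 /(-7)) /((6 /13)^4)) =602517743581 /13359654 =45099.80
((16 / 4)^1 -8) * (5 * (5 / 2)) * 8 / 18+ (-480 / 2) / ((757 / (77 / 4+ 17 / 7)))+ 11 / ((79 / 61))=-77618159 / 3767589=-20.60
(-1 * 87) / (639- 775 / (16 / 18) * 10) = 116 / 10773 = 0.01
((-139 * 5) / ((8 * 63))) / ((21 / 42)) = -695 / 252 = -2.76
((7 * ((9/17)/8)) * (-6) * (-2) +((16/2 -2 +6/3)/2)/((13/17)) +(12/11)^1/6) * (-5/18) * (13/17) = -29635/12716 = -2.33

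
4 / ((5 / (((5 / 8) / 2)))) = 1 / 4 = 0.25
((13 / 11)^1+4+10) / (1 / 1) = 167 / 11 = 15.18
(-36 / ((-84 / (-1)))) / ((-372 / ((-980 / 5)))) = -7 / 31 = -0.23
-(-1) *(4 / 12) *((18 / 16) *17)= 51 / 8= 6.38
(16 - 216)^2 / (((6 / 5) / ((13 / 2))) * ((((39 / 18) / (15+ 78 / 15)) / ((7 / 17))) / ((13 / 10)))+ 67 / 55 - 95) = -10110100000 / 23694239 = -426.69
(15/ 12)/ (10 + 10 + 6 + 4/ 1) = 1/ 24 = 0.04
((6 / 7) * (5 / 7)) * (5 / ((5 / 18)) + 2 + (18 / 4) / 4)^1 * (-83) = -210405 / 196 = -1073.49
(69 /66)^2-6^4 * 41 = -25717295 /484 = -53134.91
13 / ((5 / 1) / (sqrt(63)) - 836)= -0.02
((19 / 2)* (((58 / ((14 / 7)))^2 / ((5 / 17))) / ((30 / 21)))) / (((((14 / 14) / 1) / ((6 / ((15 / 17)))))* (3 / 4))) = 172402.76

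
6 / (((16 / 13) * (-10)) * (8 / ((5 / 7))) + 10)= -13 / 277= -0.05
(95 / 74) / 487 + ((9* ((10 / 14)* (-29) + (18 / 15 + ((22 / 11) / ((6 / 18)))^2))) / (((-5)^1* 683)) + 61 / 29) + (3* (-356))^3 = -152170752605755013961 / 124915816550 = -1218186429.94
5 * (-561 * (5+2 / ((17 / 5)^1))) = -15675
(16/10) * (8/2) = 32/5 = 6.40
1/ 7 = 0.14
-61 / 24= -2.54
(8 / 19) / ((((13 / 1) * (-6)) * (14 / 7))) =-2 / 741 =-0.00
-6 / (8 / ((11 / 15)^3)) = -1331 / 4500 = -0.30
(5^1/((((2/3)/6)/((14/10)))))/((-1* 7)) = -9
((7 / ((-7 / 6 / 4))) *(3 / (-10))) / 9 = 0.80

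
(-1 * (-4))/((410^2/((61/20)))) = 61/840500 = 0.00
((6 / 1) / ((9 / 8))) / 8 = 0.67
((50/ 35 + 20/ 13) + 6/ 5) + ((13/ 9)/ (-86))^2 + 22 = 7132675751/ 272579580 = 26.17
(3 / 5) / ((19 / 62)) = 186 / 95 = 1.96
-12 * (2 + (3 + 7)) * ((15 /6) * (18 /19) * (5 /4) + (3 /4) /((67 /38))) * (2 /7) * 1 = -177336 /1273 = -139.31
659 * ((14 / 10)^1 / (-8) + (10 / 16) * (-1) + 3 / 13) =-24383 / 65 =-375.12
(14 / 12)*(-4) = -14 / 3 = -4.67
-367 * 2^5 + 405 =-11339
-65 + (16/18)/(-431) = -252143/3879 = -65.00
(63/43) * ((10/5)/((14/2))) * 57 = 1026/43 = 23.86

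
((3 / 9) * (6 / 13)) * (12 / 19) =24 / 247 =0.10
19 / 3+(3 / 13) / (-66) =6.33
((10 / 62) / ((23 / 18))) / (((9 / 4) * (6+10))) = 5 / 1426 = 0.00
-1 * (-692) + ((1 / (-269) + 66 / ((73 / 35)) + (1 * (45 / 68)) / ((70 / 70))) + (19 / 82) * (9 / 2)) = 9927783093 / 13686989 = 725.34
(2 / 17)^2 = 4 / 289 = 0.01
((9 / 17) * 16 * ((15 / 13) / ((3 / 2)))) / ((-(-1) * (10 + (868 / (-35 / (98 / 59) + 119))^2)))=1353341520 / 18394660297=0.07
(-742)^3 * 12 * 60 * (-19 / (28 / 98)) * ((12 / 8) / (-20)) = -1466989890408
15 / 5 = 3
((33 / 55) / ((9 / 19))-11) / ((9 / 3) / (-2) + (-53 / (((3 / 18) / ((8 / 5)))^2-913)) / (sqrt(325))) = 16667742132224 * sqrt(13) / 4314185311948383 + 83983194438056420 / 12942555935845149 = 6.50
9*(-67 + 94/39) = -7557/13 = -581.31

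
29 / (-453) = -29 / 453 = -0.06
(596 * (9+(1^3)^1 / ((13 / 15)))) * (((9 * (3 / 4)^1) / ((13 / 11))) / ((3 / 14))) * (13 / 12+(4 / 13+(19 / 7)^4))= 8979430.48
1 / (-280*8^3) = -1 / 143360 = -0.00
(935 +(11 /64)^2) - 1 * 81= 3498105 /4096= 854.03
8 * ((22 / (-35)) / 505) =-176 / 17675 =-0.01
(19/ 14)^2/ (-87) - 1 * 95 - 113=-3547177/ 17052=-208.02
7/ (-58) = -7/ 58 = -0.12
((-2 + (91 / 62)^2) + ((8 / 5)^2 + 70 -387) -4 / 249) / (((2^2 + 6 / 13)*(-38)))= 97771651783 / 52739295600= 1.85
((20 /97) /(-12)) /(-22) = 5 /6402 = 0.00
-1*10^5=-100000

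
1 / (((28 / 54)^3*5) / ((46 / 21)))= 150903 / 48020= 3.14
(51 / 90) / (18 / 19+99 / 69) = 7429 / 31230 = 0.24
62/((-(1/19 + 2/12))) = -282.72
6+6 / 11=72 / 11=6.55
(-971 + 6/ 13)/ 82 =-12617/ 1066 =-11.84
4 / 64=1 / 16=0.06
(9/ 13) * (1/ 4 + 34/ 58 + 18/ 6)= 4005/ 1508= 2.66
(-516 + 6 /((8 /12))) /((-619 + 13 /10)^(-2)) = -19344751803 /100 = -193447518.03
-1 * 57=-57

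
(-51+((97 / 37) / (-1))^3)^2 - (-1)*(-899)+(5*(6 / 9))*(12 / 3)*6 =10120518263605 / 2565726409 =3944.50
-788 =-788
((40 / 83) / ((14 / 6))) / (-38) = -60 / 11039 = -0.01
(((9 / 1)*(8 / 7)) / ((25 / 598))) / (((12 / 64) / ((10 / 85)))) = 459264 / 2975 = 154.37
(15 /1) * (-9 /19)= -135 /19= -7.11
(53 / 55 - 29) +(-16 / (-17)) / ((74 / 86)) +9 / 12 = -3624527 / 138380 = -26.19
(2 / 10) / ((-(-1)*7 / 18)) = 18 / 35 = 0.51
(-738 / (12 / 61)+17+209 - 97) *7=-50715 / 2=-25357.50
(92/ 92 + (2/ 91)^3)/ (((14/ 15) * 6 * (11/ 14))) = 3767895/ 16578562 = 0.23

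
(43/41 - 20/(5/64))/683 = -10453/28003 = -0.37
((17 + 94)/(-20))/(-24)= 37/160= 0.23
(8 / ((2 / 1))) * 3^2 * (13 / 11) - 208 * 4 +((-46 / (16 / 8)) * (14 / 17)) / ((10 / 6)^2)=-3722578 / 4675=-796.27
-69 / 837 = -23 / 279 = -0.08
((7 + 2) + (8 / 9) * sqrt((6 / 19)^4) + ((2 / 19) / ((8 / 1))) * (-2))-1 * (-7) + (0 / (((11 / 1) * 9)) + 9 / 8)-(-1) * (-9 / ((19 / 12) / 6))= -16.92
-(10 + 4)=-14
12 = 12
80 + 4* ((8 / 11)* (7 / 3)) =2864 / 33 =86.79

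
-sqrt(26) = -5.10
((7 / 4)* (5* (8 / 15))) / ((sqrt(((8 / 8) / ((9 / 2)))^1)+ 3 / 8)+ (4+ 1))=2064 / 2359 - 128* sqrt(2) / 2359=0.80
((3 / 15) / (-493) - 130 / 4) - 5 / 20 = -322919 / 9860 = -32.75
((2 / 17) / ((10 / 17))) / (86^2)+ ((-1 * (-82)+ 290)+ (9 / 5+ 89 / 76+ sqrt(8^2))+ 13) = 13910860 / 35131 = 395.97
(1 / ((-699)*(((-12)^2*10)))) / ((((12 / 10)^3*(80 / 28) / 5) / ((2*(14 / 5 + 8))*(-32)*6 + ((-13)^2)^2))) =-4272415 / 173933568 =-0.02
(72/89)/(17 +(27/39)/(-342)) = 3952/83037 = 0.05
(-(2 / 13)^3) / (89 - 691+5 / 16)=128 / 21150519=0.00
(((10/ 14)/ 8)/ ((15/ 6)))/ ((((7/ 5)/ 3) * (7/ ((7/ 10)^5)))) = 147/ 80000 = 0.00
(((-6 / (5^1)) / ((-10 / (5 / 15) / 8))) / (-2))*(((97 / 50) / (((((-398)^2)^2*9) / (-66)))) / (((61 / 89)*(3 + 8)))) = 8633 / 717469434457500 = 0.00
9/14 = 0.64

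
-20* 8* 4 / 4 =-160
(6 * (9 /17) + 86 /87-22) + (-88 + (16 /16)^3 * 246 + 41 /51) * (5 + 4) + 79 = 2204302 /1479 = 1490.40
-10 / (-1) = 10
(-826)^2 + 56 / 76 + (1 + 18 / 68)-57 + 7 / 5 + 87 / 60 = 4407166081 / 6460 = 682223.85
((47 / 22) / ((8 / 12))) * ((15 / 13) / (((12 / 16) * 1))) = 4.93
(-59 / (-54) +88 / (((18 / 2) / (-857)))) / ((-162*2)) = 25.86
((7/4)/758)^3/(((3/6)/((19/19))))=0.00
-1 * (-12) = 12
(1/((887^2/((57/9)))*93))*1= 19/219508551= 0.00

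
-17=-17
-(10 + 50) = -60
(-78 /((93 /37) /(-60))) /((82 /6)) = 173160 /1271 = 136.24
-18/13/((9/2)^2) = -8/117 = -0.07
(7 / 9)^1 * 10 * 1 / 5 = 14 / 9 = 1.56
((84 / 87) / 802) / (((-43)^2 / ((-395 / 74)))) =-2765 / 795574777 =-0.00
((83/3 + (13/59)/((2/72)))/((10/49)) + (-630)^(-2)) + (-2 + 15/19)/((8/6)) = 19301573069/111231225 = 173.53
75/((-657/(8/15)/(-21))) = 280/219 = 1.28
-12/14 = -6/7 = -0.86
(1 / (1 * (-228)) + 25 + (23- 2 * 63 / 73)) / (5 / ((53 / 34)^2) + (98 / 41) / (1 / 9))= 88692913759 / 45180437592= 1.96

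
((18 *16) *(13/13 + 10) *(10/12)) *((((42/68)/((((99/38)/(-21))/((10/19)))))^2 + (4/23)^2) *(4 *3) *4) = 1469634094080/1681691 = 873902.57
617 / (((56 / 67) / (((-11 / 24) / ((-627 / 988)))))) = 537407 / 1008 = 533.14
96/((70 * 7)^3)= 12/14706125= 0.00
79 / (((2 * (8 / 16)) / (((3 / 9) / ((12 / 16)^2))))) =1264 / 27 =46.81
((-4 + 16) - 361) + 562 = 213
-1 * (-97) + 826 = 923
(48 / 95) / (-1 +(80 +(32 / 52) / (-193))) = 0.01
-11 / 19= -0.58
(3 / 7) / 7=3 / 49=0.06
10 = 10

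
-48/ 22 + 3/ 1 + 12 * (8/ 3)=361/ 11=32.82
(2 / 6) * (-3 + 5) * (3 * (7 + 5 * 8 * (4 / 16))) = 34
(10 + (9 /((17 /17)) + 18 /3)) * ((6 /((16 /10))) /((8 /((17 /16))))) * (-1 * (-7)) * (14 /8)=312375 /2048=152.53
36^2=1296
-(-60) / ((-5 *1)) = -12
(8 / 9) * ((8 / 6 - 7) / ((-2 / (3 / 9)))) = 68 / 81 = 0.84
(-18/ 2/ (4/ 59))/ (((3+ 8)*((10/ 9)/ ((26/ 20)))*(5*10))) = -0.28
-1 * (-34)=34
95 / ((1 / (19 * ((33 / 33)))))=1805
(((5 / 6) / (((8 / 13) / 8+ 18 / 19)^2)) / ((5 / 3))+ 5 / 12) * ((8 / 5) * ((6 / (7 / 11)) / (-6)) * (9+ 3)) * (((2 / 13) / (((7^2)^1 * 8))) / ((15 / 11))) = -0.01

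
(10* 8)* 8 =640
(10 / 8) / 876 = 5 / 3504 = 0.00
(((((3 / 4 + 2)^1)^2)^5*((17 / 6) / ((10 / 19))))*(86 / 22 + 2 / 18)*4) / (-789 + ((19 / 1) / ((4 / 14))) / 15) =-151561803734407 / 55530749952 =-2729.33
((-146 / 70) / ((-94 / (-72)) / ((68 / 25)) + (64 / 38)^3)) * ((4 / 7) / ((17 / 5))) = -288407232 / 4325494061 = -0.07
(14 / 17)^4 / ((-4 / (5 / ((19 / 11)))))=-528220 / 1586899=-0.33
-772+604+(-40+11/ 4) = -821/ 4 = -205.25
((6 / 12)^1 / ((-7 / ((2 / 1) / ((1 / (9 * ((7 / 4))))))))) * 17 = -153 / 4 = -38.25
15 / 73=0.21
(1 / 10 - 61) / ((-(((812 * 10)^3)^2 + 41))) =203 / 955465303276598613333470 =0.00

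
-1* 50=-50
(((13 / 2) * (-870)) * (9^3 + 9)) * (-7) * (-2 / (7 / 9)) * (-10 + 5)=375605100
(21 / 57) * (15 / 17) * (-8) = -840 / 323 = -2.60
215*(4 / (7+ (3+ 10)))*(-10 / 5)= -86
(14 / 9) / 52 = 7 / 234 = 0.03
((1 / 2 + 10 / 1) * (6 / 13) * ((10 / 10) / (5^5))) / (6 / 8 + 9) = 84 / 528125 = 0.00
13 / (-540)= -13 / 540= -0.02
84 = 84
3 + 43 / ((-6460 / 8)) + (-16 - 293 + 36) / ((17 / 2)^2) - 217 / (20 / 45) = -53710963 / 109820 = -489.08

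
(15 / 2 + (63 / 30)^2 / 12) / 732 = 1049 / 97600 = 0.01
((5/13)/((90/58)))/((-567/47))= -1363/66339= -0.02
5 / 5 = 1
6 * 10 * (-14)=-840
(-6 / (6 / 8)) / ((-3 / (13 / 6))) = 52 / 9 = 5.78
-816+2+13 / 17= -13825 / 17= -813.24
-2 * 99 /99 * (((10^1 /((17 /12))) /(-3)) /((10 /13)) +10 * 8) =-2616 /17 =-153.88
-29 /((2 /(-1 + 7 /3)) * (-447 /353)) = 20474 /1341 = 15.27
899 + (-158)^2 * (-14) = -348597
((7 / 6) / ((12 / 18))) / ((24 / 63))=147 / 32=4.59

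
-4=-4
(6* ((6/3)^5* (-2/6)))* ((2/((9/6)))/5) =-256/15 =-17.07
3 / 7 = 0.43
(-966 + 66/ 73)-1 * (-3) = -70233/ 73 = -962.10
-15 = -15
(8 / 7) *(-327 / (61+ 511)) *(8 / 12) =-436 / 1001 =-0.44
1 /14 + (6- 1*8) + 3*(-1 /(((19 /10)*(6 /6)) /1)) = -933 /266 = -3.51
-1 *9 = -9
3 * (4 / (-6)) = -2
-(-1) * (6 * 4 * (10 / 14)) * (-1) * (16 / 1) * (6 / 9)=-1280 / 7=-182.86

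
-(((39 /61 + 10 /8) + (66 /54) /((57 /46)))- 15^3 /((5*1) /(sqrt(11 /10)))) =-359957 /125172 + 135*sqrt(110) /2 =705.07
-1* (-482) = 482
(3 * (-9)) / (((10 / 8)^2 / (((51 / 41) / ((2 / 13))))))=-143208 / 1025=-139.72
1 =1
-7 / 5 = -1.40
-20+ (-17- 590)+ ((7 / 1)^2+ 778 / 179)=-102684 / 179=-573.65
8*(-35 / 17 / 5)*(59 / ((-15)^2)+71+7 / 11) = -9965144 / 42075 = -236.84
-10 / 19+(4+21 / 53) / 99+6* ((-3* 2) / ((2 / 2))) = -3636991 / 99693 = -36.48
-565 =-565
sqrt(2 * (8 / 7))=4 * sqrt(7) / 7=1.51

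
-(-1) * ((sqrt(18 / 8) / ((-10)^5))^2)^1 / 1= 9 / 40000000000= 0.00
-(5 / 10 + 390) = -781 / 2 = -390.50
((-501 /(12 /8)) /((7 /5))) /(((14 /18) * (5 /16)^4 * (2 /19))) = -1871511552 /6125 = -305552.91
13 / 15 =0.87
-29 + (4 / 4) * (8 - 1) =-22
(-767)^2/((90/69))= 13530647/30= 451021.57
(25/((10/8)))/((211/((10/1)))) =0.95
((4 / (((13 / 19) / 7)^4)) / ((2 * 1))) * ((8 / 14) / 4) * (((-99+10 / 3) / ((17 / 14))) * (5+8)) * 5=-1796050138540 / 112047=-16029435.31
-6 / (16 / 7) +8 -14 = -69 / 8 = -8.62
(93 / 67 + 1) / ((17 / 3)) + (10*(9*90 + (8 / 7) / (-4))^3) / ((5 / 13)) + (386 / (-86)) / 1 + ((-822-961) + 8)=231875570976720898 / 16799111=13802847720.73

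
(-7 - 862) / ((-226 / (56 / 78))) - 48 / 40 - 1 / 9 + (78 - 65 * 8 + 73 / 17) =-490258382 / 1123785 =-436.26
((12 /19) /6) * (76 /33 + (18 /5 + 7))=4258 /3135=1.36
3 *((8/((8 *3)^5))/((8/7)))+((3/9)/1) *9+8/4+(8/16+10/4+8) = 42467335/2654208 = 16.00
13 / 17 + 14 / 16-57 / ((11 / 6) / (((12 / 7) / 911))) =15084637 / 9539992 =1.58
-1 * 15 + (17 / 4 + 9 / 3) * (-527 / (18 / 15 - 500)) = -2525 / 344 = -7.34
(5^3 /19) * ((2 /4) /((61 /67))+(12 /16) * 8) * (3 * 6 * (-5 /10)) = -898875 /2318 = -387.78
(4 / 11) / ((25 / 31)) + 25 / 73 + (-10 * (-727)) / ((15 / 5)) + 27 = 147619106 / 60225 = 2451.13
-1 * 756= -756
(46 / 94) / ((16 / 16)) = 23 / 47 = 0.49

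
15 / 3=5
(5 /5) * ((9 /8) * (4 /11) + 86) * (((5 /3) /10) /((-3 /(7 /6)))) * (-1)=13307 /2376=5.60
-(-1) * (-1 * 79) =-79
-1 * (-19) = 19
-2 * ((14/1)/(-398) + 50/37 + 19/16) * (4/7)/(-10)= 294953/1030820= 0.29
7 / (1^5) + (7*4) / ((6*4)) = 49 / 6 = 8.17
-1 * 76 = -76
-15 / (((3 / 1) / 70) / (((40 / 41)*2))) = -682.93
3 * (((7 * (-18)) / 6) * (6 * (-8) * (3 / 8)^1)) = 1134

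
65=65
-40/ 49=-0.82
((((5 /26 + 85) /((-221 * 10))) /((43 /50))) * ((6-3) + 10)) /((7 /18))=-99675 /66521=-1.50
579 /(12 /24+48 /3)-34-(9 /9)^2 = 1 /11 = 0.09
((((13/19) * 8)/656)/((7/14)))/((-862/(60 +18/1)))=-507/335749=-0.00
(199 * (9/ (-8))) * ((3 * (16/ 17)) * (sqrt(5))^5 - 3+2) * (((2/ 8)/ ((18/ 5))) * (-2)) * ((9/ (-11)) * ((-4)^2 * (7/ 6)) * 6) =62685/ 22 - 37611000 * sqrt(5)/ 187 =-446887.33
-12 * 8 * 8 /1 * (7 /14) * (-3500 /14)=96000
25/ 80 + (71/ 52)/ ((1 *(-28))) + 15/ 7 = 219/ 91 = 2.41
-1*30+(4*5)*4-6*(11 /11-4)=68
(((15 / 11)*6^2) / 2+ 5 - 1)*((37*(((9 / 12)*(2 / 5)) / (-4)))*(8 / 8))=-17427 / 220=-79.21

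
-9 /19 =-0.47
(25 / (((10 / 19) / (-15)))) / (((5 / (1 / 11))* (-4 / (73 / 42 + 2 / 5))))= 8531 / 1232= 6.92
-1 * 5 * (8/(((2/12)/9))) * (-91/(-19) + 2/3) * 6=-1343520/19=-70711.58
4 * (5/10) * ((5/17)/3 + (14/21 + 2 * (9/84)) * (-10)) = -6220/357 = -17.42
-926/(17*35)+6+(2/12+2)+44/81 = 689533/96390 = 7.15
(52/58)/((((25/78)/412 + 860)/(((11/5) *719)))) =6608254224/4007362825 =1.65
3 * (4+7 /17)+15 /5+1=293 /17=17.24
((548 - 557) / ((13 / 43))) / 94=-387 / 1222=-0.32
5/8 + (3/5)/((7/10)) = 1.48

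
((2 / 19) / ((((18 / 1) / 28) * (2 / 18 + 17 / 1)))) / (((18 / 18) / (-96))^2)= 18432 / 209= 88.19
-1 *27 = -27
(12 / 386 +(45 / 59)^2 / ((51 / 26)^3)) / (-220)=-178512759 / 363078708190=-0.00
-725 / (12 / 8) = -1450 / 3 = -483.33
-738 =-738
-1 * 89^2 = -7921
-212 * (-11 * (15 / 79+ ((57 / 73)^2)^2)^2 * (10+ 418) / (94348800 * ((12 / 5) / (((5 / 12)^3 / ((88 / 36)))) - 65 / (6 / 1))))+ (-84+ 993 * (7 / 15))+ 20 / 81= 74226496505184850127742796792399 / 195514528281213064013321327460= 379.65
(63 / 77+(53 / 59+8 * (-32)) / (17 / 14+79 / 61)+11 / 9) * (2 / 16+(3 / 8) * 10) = -9663952183 / 25034526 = -386.02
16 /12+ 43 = 133 /3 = 44.33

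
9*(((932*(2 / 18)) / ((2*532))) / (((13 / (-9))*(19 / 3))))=-6291 / 65702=-0.10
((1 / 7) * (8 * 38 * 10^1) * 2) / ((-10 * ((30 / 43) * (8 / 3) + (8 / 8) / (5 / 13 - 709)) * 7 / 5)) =-24575360 / 736401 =-33.37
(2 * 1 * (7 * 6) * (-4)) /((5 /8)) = -2688 /5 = -537.60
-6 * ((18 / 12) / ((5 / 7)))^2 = -1323 / 50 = -26.46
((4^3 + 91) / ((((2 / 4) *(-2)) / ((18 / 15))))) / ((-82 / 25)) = 2325 / 41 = 56.71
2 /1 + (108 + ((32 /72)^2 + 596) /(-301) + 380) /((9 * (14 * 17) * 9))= 475941736 /235008459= 2.03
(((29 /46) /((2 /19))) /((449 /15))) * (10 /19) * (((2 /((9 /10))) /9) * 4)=29000 /278829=0.10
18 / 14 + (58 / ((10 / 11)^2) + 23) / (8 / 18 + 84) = 635517 / 266000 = 2.39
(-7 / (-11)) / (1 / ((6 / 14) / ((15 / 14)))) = 14 / 55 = 0.25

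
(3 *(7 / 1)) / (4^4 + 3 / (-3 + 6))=0.08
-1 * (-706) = 706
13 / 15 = 0.87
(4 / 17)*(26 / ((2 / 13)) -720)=-2204 / 17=-129.65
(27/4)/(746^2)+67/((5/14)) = 2088048167/11130320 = 187.60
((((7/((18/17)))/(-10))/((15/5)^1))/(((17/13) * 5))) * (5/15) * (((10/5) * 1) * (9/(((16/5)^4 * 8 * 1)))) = -2275/9437184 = -0.00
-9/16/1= -0.56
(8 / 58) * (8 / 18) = 16 / 261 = 0.06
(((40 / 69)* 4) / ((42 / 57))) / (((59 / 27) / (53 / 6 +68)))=1051080 / 9499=110.65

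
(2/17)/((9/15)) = 10/51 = 0.20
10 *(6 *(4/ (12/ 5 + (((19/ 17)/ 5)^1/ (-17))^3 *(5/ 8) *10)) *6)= 695161987200/ 1158596453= 600.00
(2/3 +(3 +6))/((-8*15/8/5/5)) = -145/9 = -16.11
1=1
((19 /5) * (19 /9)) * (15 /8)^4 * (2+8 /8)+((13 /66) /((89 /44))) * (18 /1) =109074351 /364544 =299.21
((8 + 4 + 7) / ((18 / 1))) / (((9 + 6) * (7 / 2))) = 19 / 945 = 0.02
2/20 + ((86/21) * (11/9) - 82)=-145331/1890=-76.89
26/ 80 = 13/ 40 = 0.32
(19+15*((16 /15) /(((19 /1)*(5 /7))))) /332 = 1917 /31540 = 0.06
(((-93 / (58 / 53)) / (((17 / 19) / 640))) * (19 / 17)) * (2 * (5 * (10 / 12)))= -4744984000 / 8381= -566159.65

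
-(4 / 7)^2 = -16 / 49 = -0.33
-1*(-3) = 3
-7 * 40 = -280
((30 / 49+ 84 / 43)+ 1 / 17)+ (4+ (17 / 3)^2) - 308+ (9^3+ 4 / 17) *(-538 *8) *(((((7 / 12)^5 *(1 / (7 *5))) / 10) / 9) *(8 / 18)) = -168740957446451 / 564020301600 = -299.18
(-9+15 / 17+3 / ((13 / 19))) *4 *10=-33000 / 221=-149.32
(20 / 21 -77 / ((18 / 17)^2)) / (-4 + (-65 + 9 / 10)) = 768055 / 772254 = 0.99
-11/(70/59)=-649/70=-9.27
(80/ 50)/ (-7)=-8/ 35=-0.23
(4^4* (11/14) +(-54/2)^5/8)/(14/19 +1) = -1908190615/1848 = -1032570.68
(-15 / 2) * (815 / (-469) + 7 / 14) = 9.28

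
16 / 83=0.19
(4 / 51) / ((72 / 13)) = 13 / 918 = 0.01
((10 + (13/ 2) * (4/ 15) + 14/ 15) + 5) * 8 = 141.33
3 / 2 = 1.50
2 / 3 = 0.67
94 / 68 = 47 / 34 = 1.38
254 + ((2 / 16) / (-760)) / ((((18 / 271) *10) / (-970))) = 27824047 / 109440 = 254.24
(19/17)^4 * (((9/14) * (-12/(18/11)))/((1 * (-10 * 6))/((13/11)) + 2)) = 55907709/370666198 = 0.15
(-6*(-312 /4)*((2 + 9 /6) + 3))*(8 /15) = 8112 /5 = 1622.40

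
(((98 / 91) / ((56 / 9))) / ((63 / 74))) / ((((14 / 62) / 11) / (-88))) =-555148 / 637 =-871.50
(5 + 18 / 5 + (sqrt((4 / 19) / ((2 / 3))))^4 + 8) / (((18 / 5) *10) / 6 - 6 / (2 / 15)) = -30143 / 70395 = -0.43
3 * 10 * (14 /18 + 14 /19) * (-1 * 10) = -25900 /57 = -454.39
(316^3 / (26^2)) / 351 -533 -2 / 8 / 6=-189846997 / 474552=-400.06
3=3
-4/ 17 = -0.24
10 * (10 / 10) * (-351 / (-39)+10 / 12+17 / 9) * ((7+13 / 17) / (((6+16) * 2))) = 1055 / 51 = 20.69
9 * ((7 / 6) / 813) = 7 / 542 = 0.01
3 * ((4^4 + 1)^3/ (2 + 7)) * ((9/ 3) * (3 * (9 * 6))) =2749884066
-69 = -69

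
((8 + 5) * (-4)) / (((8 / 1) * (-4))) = 13 / 8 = 1.62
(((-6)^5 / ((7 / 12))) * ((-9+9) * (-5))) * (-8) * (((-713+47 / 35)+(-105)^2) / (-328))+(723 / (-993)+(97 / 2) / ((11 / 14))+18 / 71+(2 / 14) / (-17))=1884046513 / 30762809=61.24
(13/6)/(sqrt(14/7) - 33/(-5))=715/2078 - 325 * sqrt(2)/6234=0.27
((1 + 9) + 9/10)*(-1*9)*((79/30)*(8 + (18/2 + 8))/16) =-25833/64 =-403.64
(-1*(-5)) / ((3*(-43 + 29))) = -0.12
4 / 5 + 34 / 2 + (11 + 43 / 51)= 7559 / 255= 29.64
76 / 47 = 1.62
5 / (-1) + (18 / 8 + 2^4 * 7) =437 / 4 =109.25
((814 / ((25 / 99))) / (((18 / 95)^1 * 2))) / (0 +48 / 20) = 85063 / 24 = 3544.29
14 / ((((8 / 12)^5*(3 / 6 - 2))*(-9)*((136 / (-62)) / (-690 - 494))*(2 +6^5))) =72261 / 132226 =0.55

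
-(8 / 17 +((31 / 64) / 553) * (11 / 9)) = -2554021 / 5414976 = -0.47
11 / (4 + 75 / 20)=1.42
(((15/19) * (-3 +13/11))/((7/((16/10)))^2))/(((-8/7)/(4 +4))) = 768/1463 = 0.52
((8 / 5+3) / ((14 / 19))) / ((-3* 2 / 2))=-437 / 210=-2.08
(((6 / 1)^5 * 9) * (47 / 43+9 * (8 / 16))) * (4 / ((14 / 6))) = 201973824 / 301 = 671009.38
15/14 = 1.07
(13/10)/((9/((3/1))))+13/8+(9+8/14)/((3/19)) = 52649/840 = 62.68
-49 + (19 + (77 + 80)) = 127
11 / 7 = 1.57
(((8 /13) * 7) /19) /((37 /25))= 1400 /9139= 0.15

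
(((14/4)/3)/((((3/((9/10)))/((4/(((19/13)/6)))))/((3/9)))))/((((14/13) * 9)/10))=1.98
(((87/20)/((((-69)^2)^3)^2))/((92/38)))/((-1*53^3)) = -551/531720335706750789291472159080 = -0.00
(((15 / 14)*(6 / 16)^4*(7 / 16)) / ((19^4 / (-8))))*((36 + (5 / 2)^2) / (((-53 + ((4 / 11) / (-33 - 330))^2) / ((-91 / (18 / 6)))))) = -99307429476255 / 7217201258856513536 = -0.00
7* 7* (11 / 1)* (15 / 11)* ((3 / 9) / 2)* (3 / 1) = 735 / 2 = 367.50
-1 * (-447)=447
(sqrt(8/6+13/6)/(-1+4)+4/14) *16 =32/7+8 *sqrt(14)/3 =14.55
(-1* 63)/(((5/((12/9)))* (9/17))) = -476/15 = -31.73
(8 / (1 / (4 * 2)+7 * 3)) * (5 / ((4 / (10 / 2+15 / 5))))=640 / 169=3.79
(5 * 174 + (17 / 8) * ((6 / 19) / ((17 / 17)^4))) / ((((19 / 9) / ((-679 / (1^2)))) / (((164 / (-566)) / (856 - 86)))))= 2368458603 / 22475860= 105.38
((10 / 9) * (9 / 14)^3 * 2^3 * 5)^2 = 16402500 / 117649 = 139.42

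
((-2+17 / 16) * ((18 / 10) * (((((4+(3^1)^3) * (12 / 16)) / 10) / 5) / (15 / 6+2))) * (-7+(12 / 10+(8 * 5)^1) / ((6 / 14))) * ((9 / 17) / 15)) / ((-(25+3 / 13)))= 4849299 / 223040000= 0.02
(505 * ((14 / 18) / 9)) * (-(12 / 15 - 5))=183.30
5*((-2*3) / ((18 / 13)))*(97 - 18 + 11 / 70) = -24011 / 14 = -1715.07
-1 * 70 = -70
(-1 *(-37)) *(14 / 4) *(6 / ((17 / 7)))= 5439 / 17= 319.94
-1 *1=-1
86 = 86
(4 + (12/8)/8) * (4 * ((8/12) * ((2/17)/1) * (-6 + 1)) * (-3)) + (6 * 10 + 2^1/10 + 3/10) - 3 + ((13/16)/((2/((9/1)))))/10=421989/5440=77.57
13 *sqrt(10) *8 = 104 *sqrt(10) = 328.88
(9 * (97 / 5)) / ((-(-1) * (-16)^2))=873 / 1280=0.68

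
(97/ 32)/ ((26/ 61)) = 5917/ 832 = 7.11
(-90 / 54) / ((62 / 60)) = -50 / 31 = -1.61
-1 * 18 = -18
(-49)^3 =-117649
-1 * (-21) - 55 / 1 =-34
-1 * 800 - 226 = -1026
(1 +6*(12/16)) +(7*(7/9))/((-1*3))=199/54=3.69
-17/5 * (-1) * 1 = 17/5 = 3.40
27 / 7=3.86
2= 2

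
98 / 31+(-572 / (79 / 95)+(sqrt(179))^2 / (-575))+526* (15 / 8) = 1696861491 / 5632700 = 301.25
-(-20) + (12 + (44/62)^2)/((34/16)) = 422868/16337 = 25.88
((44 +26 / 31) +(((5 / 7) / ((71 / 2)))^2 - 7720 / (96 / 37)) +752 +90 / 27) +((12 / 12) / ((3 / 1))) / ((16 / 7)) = -2175.10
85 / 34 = 5 / 2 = 2.50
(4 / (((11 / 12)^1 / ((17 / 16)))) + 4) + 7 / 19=1882 / 209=9.00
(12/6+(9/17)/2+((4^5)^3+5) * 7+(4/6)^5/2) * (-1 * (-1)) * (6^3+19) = 14593214465045635/8262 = 1766305309252.68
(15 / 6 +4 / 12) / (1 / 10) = 85 / 3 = 28.33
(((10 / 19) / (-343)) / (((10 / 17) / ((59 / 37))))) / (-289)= 59 / 4099193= 0.00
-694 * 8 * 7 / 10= -19432 / 5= -3886.40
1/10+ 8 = 81/10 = 8.10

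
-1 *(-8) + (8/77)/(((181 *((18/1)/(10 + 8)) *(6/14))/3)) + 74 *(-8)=-584.00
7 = 7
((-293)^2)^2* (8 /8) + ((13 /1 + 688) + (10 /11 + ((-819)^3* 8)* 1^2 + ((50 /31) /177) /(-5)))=179575681333270 /60357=2975225430.91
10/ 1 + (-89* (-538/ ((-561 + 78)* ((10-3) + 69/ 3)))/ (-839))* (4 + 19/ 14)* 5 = 57331705/ 5673318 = 10.11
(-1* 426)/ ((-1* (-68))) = -213/ 34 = -6.26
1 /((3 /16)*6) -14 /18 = 1 /9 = 0.11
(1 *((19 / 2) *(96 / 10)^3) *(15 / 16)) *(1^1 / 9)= 21888 / 25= 875.52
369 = 369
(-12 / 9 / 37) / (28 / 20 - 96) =20 / 52503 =0.00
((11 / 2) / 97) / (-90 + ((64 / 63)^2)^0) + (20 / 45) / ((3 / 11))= 759407 / 466182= 1.63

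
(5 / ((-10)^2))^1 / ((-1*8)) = -1 / 160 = -0.01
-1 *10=-10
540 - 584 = -44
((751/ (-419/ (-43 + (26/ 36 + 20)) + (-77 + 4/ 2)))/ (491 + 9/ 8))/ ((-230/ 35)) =1204604/ 291483669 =0.00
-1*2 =-2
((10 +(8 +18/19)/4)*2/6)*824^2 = 52620640/19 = 2769507.37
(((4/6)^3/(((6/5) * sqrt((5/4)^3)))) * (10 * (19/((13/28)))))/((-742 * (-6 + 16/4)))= 1216 * sqrt(5)/55809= 0.05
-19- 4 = -23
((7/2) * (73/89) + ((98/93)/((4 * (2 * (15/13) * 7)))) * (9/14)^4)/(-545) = -870197533/165041172800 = -0.01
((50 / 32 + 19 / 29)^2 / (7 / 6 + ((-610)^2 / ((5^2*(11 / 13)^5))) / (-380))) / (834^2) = -5400034393215 / 68073120408059639296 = -0.00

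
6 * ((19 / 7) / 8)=57 / 28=2.04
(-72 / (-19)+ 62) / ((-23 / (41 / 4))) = -25625 / 874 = -29.32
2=2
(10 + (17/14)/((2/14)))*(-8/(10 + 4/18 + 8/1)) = -333/41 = -8.12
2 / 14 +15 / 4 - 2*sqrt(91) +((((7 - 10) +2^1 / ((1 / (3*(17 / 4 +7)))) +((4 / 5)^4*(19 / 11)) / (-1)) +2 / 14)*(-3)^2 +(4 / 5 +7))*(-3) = -336059191 / 192500 - 2*sqrt(91) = -1764.84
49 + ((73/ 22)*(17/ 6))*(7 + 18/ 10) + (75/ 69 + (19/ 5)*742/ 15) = 553369/ 1725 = 320.79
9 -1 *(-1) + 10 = 20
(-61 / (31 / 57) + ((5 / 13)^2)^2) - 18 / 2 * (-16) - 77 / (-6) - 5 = 39.69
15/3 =5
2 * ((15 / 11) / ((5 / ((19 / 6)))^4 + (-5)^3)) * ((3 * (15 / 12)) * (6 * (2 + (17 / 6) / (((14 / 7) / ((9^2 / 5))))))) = -1755814833 / 136225100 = -12.89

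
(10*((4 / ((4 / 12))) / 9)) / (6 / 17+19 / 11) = 7480 / 1167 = 6.41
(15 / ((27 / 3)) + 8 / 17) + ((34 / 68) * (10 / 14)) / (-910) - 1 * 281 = -36237707 / 129948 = -278.86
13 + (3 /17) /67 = 14810 /1139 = 13.00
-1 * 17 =-17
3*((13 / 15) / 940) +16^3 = 19251213 / 4700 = 4096.00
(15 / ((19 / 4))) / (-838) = -30 / 7961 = -0.00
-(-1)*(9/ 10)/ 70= 9/ 700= 0.01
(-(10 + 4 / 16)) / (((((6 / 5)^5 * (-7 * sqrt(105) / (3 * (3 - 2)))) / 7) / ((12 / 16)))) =25625 * sqrt(105) / 290304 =0.90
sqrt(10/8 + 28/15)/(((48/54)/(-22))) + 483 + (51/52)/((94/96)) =295725/611- 33 * sqrt(2805)/40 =440.31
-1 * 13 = -13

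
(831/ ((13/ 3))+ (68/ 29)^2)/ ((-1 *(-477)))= 2156725/ 5215041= 0.41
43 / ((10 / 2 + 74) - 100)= -43 / 21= -2.05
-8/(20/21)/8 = -21/20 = -1.05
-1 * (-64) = 64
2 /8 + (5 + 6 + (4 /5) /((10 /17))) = 1261 /100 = 12.61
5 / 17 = 0.29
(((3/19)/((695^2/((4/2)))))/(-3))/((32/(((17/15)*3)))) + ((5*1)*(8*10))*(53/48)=972812349949/2202594000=441.67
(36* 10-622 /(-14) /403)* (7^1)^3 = 49777679 /403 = 123517.81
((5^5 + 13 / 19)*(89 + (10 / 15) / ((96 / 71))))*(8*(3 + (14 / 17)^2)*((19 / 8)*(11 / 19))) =745753382759 / 65892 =11317813.74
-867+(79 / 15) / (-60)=-867.09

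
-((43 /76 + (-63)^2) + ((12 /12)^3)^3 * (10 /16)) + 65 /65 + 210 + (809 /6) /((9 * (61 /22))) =-939738211 /250344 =-3753.79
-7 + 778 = 771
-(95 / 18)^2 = -27.85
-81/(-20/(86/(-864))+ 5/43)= -0.40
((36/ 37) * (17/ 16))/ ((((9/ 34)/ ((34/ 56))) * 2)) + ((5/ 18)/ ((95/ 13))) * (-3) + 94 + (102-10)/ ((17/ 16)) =181.66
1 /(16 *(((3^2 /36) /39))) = 39 /4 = 9.75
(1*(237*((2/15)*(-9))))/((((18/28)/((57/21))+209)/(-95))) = 1026684/7951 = 129.13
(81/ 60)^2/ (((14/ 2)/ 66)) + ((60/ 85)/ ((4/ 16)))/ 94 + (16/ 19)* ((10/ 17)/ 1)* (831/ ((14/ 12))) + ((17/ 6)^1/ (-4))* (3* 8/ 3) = 23233067351/ 63760200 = 364.38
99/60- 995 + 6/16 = -992.98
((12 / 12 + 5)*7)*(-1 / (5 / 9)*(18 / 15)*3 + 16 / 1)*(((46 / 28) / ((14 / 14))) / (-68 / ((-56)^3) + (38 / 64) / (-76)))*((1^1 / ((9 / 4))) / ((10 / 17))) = -4085618432 / 61125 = -66840.38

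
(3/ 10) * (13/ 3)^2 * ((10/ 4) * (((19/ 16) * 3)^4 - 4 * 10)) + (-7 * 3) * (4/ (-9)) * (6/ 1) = 1384981001/ 786432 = 1761.09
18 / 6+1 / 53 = 160 / 53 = 3.02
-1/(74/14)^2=-0.04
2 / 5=0.40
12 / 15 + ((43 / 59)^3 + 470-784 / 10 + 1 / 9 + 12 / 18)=3637348462 / 9242055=393.56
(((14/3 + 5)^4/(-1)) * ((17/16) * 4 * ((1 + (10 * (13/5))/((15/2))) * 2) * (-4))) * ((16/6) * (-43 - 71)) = -489800579872/1215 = -403128049.28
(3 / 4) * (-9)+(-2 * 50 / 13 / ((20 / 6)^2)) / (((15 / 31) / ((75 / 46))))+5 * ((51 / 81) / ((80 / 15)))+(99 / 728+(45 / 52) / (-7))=-2555845 / 301392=-8.48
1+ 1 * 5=6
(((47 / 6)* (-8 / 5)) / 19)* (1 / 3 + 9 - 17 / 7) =-5452 / 1197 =-4.55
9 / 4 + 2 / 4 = 11 / 4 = 2.75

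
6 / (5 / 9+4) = 54 / 41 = 1.32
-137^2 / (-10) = 18769 / 10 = 1876.90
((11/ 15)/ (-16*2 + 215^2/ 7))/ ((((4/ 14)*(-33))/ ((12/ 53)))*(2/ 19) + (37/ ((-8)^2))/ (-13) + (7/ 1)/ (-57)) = -0.00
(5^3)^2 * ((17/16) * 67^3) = 79890171875/16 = 4993135742.19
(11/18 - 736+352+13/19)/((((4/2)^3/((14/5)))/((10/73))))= -916195/49932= -18.35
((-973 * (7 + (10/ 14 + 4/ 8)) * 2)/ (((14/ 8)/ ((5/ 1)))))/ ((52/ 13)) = -79925/ 7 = -11417.86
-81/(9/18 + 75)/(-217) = 162/32767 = 0.00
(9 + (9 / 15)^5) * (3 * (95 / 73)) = 1616976 / 45625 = 35.44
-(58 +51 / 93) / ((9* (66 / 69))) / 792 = -115 / 13392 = -0.01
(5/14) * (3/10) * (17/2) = 51/56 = 0.91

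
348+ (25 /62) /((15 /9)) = 21591 /62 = 348.24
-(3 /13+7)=-94 /13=-7.23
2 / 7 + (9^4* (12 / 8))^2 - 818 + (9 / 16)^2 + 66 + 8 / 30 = 2603445495673 / 26880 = 96854371.12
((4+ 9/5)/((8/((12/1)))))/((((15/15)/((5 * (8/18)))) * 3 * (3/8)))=464/27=17.19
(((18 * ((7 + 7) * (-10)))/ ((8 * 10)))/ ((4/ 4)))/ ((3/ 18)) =-189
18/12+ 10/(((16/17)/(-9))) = -753/8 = -94.12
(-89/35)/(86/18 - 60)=801/17395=0.05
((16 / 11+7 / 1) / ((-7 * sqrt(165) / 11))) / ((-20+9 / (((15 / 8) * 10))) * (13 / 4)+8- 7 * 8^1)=155 * sqrt(165) / 214522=0.01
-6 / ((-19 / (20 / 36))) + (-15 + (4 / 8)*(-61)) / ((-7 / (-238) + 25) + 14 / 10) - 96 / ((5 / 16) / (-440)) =34616264003 / 256101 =135166.45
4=4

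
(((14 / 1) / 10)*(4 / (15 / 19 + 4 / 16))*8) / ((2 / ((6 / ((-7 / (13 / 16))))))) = -5928 / 395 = -15.01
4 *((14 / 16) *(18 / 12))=21 / 4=5.25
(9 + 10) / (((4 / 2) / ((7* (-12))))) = -798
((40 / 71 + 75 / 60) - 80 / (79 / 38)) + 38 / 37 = -29586407 / 830132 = -35.64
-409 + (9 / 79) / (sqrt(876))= -409 + 3 * sqrt(219) / 11534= -409.00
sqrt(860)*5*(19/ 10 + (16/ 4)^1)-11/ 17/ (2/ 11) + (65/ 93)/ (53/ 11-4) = -76967/ 28458 + 59*sqrt(215) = 862.41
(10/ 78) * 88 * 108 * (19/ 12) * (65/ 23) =125400/ 23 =5452.17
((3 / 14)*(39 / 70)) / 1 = 117 / 980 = 0.12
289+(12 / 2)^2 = 325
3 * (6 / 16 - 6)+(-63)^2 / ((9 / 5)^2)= 1208.12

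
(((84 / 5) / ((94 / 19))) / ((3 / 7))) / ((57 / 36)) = 5.00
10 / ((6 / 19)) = 95 / 3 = 31.67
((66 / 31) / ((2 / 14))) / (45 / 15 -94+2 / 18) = -2079 / 12679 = -0.16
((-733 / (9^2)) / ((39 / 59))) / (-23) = 43247 / 72657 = 0.60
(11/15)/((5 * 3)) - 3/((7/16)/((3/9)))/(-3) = 0.81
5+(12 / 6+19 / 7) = 68 / 7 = 9.71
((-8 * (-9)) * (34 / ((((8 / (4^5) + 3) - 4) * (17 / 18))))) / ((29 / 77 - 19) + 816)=-157696 / 48133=-3.28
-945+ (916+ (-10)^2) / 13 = -11269 / 13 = -866.85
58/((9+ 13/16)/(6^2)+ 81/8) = 5.58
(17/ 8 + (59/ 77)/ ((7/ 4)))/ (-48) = -11051/ 206976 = -0.05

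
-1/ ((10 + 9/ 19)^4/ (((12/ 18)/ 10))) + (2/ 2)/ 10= 4704456961/ 47047176030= 0.10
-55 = -55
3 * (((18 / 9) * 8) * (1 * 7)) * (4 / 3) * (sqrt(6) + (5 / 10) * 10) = 448 * sqrt(6) + 2240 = 3337.37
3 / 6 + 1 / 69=71 / 138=0.51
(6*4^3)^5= 8349416423424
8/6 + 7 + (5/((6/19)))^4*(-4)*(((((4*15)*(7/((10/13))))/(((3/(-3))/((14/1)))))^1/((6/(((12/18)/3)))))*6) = 103768098275/243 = 427029211.01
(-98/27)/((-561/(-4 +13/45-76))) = -20678/40095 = -0.52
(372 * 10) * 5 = 18600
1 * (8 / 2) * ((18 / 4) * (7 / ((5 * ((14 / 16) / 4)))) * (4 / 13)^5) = 589824 / 1856465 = 0.32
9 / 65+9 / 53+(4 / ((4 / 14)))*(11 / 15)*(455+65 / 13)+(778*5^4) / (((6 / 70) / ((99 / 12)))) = 967485920767 / 20670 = 46806285.47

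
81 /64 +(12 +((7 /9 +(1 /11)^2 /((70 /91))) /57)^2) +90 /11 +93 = 705557275364329 /6164891726400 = 114.45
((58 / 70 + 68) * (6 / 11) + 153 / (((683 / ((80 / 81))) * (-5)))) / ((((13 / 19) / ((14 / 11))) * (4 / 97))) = 7434328417 / 4395105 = 1691.50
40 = 40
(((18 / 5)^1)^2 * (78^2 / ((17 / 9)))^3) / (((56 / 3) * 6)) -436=3324452430630724 / 859775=3866653985.79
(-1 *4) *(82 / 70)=-4.69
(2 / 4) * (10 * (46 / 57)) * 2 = 460 / 57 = 8.07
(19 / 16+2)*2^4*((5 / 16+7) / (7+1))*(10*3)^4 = 302079375 / 8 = 37759921.88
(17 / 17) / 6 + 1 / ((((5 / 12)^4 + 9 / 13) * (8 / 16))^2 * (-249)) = 2566620106091 / 18887732154498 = 0.14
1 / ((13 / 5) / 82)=410 / 13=31.54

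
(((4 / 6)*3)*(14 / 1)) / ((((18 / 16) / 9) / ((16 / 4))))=896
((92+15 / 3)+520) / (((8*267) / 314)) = 96869 / 1068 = 90.70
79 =79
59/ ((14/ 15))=885/ 14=63.21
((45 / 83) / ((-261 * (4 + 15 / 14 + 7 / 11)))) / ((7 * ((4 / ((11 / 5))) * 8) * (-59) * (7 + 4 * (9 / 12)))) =121 / 19972708320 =0.00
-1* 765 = -765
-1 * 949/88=-949/88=-10.78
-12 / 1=-12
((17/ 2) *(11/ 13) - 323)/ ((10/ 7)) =-57477/ 260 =-221.07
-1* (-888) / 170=444 / 85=5.22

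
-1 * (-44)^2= -1936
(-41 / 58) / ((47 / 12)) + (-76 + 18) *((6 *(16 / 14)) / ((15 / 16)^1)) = -20246434 / 47705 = -424.41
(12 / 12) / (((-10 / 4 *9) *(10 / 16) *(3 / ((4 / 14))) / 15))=-32 / 315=-0.10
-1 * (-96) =96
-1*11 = -11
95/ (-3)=-95/ 3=-31.67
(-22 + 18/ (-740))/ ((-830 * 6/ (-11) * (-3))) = 89639/ 5527800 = 0.02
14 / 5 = 2.80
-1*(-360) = 360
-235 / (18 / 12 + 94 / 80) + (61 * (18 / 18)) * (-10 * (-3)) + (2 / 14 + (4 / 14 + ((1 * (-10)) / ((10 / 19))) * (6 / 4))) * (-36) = 2061788 / 749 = 2752.72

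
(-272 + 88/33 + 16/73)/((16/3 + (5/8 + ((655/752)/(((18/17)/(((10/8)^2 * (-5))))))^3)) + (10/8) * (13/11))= 2195245382554072645632/2104636405897213936049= 1.04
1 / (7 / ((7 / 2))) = 1 / 2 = 0.50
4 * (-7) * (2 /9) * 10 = -560 /9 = -62.22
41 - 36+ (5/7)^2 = 270/49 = 5.51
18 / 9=2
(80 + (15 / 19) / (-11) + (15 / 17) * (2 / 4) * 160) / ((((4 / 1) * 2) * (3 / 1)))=534785 / 85272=6.27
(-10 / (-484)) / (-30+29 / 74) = -0.00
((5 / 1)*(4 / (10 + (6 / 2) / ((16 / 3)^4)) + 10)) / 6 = 17045435 / 1966809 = 8.67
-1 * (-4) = 4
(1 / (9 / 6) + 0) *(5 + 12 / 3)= 6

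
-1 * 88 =-88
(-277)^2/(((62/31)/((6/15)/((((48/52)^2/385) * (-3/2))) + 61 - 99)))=-1313370293/216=-6080418.02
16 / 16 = 1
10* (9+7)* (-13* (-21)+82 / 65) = 43881.85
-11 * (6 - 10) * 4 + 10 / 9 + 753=8371 / 9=930.11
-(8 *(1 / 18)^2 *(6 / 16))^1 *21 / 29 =-7 / 1044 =-0.01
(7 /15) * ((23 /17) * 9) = 483 /85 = 5.68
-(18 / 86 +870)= -37419 / 43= -870.21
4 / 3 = 1.33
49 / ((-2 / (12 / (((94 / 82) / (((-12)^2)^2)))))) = -249951744 / 47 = -5318122.21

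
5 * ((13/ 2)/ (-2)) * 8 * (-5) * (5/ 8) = 1625/ 4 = 406.25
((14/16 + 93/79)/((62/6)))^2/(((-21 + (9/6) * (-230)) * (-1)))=5046627/46829268608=0.00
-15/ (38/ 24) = -180/ 19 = -9.47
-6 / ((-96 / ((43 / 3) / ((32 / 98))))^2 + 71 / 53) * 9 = -12705703038 / 1440585071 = -8.82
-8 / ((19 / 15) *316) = -30 / 1501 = -0.02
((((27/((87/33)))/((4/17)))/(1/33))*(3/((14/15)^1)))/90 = 166617/3248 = 51.30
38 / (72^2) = 19 / 2592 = 0.01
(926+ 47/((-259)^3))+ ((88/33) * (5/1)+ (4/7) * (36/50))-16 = 1203684153577/1303048425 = 923.74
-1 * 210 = -210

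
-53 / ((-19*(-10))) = -53 / 190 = -0.28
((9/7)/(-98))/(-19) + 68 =886321/13034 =68.00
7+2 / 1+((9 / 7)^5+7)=327961 / 16807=19.51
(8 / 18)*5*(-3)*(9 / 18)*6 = -20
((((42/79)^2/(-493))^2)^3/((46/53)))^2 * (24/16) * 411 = 393013798381999281024838765346466939235467264/380775409920487546012051396003156059528361303248946375494413287556705940842509249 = 0.00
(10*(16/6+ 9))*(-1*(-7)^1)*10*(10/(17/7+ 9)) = 42875/6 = 7145.83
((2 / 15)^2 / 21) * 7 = 4 / 675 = 0.01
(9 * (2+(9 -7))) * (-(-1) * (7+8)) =540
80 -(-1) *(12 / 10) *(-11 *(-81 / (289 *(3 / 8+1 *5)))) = 5013568 / 62135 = 80.69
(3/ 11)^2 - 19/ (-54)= 2785/ 6534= 0.43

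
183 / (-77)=-183 / 77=-2.38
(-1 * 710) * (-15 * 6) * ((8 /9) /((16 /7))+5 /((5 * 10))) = 31240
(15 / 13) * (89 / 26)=1335 / 338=3.95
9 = 9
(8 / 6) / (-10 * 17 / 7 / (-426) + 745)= 0.00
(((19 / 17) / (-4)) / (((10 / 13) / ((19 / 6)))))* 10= -4693 / 408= -11.50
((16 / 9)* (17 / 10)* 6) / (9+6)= 272 / 225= 1.21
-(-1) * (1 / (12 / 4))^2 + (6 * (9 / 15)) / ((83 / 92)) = 15319 / 3735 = 4.10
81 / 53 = 1.53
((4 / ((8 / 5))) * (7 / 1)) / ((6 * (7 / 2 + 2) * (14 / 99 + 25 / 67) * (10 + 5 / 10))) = 335 / 3413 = 0.10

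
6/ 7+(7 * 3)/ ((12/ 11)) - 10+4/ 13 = 3791/ 364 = 10.41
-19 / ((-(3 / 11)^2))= 2299 / 9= 255.44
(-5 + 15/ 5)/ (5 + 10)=-2/ 15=-0.13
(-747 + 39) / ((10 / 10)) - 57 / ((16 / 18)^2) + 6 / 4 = -49833 / 64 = -778.64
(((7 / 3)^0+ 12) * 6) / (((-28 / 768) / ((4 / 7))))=-59904 / 49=-1222.53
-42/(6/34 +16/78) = -27846/253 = -110.06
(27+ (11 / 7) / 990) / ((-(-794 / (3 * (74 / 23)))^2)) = -23288059 / 5836261270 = -0.00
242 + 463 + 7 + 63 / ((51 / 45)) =13049 / 17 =767.59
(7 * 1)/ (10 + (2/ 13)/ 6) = 273/ 391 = 0.70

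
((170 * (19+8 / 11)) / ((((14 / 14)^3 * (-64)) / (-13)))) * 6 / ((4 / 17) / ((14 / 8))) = 85603245 / 2816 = 30398.88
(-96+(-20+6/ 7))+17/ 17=-799/ 7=-114.14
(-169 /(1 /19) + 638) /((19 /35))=-90055 /19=-4739.74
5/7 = 0.71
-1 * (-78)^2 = -6084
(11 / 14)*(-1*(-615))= 6765 / 14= 483.21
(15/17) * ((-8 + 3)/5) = -15/17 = -0.88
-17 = -17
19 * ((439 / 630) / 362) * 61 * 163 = 82934563 / 228060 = 363.65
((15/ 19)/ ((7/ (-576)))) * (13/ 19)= -112320/ 2527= -44.45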